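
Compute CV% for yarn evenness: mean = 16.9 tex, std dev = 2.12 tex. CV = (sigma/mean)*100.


Formula: CV% = (standard deviation / mean) * 100
Step 1: Ratio = 2.12 / 16.9 = 0.125444
Step 2: CV% = 0.125444 * 100 = 12.5444% ≈ 12.5%

12.5%


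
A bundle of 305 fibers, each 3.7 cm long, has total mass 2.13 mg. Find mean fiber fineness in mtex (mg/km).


Formula: fineness (mtex) = mass (mg) / total length (km) = (mass_mg / total_length_m) * 1000
Step 1: Convert fiber length: 3.7 cm = 0.037 m
Step 2: Total fiber length = 305 * 0.037 = 11.285 m
Step 3: Linear density = 2.13 mg / 11.285 m = 0.1887 mg/m
Step 4: fineness = 0.1887 * 1000 = 188.7 mtex

188.7 mtex


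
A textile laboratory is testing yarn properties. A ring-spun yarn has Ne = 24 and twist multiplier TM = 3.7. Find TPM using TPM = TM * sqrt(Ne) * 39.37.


Formula: TPM = TM * sqrt(Ne) * 39.37
Step 1: sqrt(Ne) = sqrt(24) = 4.899
Step 2: TM * sqrt(Ne) = 3.7 * 4.899 = 18.1263
Step 3: TPM = 18.1263 * 39.37 = 714 twists/m

714 twists/m


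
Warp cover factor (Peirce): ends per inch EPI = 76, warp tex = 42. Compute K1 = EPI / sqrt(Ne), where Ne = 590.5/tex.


Formula: K1 = EPI / sqrt(Ne), with Ne = 590.5 / tex_warp
Step 1: Ne = 590.5 / 42 = 14.06
Step 2: sqrt(Ne) = sqrt(14.06) = 3.7497
Step 3: K1 = 76 / 3.7497 = 20.3

20.3


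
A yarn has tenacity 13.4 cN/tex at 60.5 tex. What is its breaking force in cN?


Formula: Breaking force = Tenacity * Linear density
F = 13.4 cN/tex * 60.5 tex
F = 810.70 cN

810.70 cN


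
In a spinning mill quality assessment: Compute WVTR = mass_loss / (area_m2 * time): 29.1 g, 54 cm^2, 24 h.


Formula: WVTR = mass_loss / (area * time)
Step 1: Convert area: 54 cm^2 = 0.0054 m^2
Step 2: WVTR = 29.1 g / (0.0054 m^2 * 24 h)
Step 3: WVTR = 29.1 / 0.1296 = 224.5 g/m^2/h

224.5 g/m^2/h


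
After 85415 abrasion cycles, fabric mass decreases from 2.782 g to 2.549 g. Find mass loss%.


Formula: Mass loss% = ((m_before - m_after) / m_before) * 100
Step 1: Mass loss = 2.782 - 2.549 = 0.233 g
Step 2: Ratio = 0.233 / 2.782 = 0.0837527
Step 3: Mass loss% = 0.0837527 * 100 = 8.37527% ≈ 8.38%

8.38%


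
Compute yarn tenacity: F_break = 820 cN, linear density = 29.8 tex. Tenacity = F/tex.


Formula: Tenacity = Breaking force / Linear density
Tenacity = 820 cN / 29.8 tex
Tenacity = 27.52 cN/tex

27.52 cN/tex


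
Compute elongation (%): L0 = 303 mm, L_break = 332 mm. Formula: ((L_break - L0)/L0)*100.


Formula: Elongation (%) = ((L_break - L0) / L0) * 100
Step 1: Extension = 332 - 303 = 29 mm
Step 2: Elongation = (29 / 303) * 100
Step 3: Elongation = 0.09571 * 100 = 9.571% ≈ 9.6%

9.6%


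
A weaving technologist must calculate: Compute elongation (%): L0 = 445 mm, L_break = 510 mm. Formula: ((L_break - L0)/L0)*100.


Formula: Elongation (%) = ((L_break - L0) / L0) * 100
Step 1: Extension = 510 - 445 = 65 mm
Step 2: Elongation = (65 / 445) * 100
Step 3: Elongation = 0.146067 * 100 = 14.6067% ≈ 14.6%

14.6%


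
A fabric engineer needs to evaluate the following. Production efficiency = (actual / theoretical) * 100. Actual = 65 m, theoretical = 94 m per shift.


Formula: Efficiency% = (Actual output / Theoretical output) * 100
Efficiency% = (65 / 94) * 100
Efficiency% = 0.691489 * 100 = 69.1489% ≈ 69.1%

69.1%


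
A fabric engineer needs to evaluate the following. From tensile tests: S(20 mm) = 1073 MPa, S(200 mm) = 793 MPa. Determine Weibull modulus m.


Formula: m = ln(L1/L2) / ln(S2/S1)
Step 1: ln(L1/L2) = ln(20/200) = -2.30259
Step 2: S2/S1 = 793/1073 = 0.73905
Step 3: ln(S2/S1) = ln(0.73905) = -0.30239
Step 4: m = -2.30259 / -0.30239 = 7.61

7.61 (Weibull m)


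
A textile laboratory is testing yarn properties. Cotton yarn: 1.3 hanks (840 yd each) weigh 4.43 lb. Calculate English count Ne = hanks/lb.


Formula: Ne = hanks / mass_lb
Substituting: Ne = 1.3 / 4.43
Ne = 0.3

0.3 Ne


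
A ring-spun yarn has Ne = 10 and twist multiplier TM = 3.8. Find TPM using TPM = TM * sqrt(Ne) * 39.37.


Formula: TPM = TM * sqrt(Ne) * 39.37
Step 1: sqrt(Ne) = sqrt(10) = 3.1623
Step 2: TM * sqrt(Ne) = 3.8 * 3.1623 = 12.0167
Step 3: TPM = 12.0167 * 39.37 = 473 twists/m

473 twists/m


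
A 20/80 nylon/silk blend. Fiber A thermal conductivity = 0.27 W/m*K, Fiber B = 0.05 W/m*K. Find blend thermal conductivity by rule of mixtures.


Formula: Blend property = (fraction_A * property_A) + (fraction_B * property_B)
Step 1: Contribution A = 20/100 * 0.27 W/m*K = 0.054 W/m*K
Step 2: Contribution B = 80/100 * 0.05 W/m*K = 0.04 W/m*K
Step 3: Blend thermal conductivity = 0.054 + 0.04 = 0.094 W/m*K

0.094 W/m*K


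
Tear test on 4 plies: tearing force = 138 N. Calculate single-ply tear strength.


Formula: Per-ply strength = Total force / Number of plies
Per-ply = 138 N / 4
Per-ply = 34.5 N

34.5 N


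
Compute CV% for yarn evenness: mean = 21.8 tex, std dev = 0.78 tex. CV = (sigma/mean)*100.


Formula: CV% = (standard deviation / mean) * 100
Step 1: Ratio = 0.78 / 21.8 = 0.03578
Step 2: CV% = 0.03578 * 100 = 3.578% ≈ 3.6%

3.6%


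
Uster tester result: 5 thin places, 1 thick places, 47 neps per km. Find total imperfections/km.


Formula: Total = thin places + thick places + neps
Total = 5 + 1 + 47
Total = 53 imperfections/km

53 imperfections/km


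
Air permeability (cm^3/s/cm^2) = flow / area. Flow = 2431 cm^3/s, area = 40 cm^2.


Formula: Air Permeability = Airflow / Test Area
AP = 2431 cm^3/s / 40 cm^2
AP = 60.8 cm^3/s/cm^2

60.8 cm^3/s/cm^2


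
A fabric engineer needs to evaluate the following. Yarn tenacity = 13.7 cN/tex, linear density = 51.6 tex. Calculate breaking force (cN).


Formula: Breaking force = Tenacity * Linear density
F = 13.7 cN/tex * 51.6 tex
F = 706.92 cN

706.92 cN


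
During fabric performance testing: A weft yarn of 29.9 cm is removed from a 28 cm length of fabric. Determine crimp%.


Formula: Crimp% = ((L_yarn - L_fabric) / L_fabric) * 100
Step 1: Extension = 29.9 - 28 = 1.9 cm
Step 2: Crimp% = (1.9 / 28) * 100
Step 3: Crimp% = 0.067857 * 100 = 6.7857% ≈ 6.8%

6.8%


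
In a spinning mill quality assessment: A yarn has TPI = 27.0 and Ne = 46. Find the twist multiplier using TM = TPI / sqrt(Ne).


Formula: TM = TPI / sqrt(Ne)
Step 1: sqrt(Ne) = sqrt(46) = 6.7823
Step 2: TM = 27.0 / 6.7823 = 3.98

3.98 TM


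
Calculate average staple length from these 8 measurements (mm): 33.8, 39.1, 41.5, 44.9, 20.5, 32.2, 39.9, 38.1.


Formula: Mean = sum of lengths / count
Sum = 33.8 + 39.1 + 41.5 + 44.9 + 20.5 + 32.2 + 39.9 + 38.1
Sum = 290.0 mm
Mean = 290.0 / 8 = 36.25 mm

36.25 mm


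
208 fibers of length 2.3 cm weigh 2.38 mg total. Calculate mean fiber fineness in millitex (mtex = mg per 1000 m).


Formula: fineness (mtex) = mass (mg) / total length (km) = (mass_mg / total_length_m) * 1000
Step 1: Convert fiber length: 2.3 cm = 0.023 m
Step 2: Total fiber length = 208 * 0.023 = 4.784 m
Step 3: Linear density = 2.38 mg / 4.784 m = 0.4975 mg/m
Step 4: fineness = 0.4975 * 1000 = 497.5 mtex

497.5 mtex


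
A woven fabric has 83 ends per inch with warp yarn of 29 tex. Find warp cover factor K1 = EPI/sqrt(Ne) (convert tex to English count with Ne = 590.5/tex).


Formula: K1 = EPI / sqrt(Ne), with Ne = 590.5 / tex_warp
Step 1: Ne = 590.5 / 29 = 20.362
Step 2: sqrt(Ne) = sqrt(20.362) = 4.5124
Step 3: K1 = 83 / 4.5124 = 18.4

18.4


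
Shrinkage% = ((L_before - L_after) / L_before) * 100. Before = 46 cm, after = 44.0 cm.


Formula: Shrinkage% = ((L_before - L_after) / L_before) * 100
Step 1: Shrinkage = 46 - 44.0 = 2.0 cm
Step 2: Shrinkage% = (2.0 / 46) * 100
Step 3: Shrinkage% = 0.043478 * 100 = 4.3478% ≈ 4.3%

4.3%


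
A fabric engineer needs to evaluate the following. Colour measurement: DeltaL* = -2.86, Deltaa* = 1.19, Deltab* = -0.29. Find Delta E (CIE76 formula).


Formula: Delta E = sqrt(dL*^2 + da*^2 + db*^2)
Step 1: dL*^2 = (-2.86)^2 = 8.1796
Step 2: da*^2 = 1.19^2 = 1.4161
Step 3: db*^2 = (-0.29)^2 = 0.0841
Step 4: Sum = 8.1796 + 1.4161 + 0.0841 = 9.6798
Step 5: Delta E = sqrt(9.6798) = 3.11

3.11 Delta E


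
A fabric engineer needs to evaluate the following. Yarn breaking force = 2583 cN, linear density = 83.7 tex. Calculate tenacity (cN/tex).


Formula: Tenacity = Breaking force / Linear density
Tenacity = 2583 cN / 83.7 tex
Tenacity = 30.86 cN/tex

30.86 cN/tex


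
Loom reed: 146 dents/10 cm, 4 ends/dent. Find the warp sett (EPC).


Formula: EPC = (dents per 10 cm * ends per dent) / 10
Step 1: Total ends per 10 cm = 146 * 4 = 584
Step 2: EPC = 584 / 10 = 58.4 ends/cm

58.4 ends/cm


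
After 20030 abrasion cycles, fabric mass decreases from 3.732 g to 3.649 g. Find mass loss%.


Formula: Mass loss% = ((m_before - m_after) / m_before) * 100
Step 1: Mass loss = 3.732 - 3.649 = 0.083 g
Step 2: Ratio = 0.083 / 3.732 = 0.0222401
Step 3: Mass loss% = 0.0222401 * 100 = 2.22401% ≈ 2.22%

2.22%


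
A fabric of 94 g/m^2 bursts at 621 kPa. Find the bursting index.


Formula: Bursting Index = Bursting Strength / Fabric GSM
BI = 621 kPa / 94 g/m^2
BI = 6.606 kPa/(g/m^2)

6.606 kPa/(g/m^2)


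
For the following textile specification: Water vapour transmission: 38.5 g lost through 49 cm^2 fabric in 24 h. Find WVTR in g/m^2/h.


Formula: WVTR = mass_loss / (area * time)
Step 1: Convert area: 49 cm^2 = 0.0049 m^2
Step 2: WVTR = 38.5 g / (0.0049 m^2 * 24 h)
Step 3: WVTR = 38.5 / 0.1176 = 327.4 g/m^2/h

327.4 g/m^2/h


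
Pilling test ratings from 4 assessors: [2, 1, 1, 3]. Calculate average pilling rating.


Formula: Mean = sum / count
Sum = 2 + 1 + 1 + 3 = 7
Mean = 7 / 4 = 1.8

1.8


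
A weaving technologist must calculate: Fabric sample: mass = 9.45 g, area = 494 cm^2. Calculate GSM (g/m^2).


Formula: GSM = mass_g / area_m2
Step 1: Convert area: 494 cm^2 = 494 / 10000 = 0.0494 m^2
Step 2: GSM = 9.45 g / 0.0494 m^2 = 191.3 g/m^2

191.3 g/m^2


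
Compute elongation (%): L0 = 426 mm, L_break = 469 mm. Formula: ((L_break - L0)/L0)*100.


Formula: Elongation (%) = ((L_break - L0) / L0) * 100
Step 1: Extension = 469 - 426 = 43 mm
Step 2: Elongation = (43 / 426) * 100
Step 3: Elongation = 0.100939 * 100 = 10.0939% ≈ 10.1%

10.1%


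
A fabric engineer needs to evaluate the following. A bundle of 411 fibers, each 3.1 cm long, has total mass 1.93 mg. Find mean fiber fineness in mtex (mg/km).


Formula: fineness (mtex) = mass (mg) / total length (km) = (mass_mg / total_length_m) * 1000
Step 1: Convert fiber length: 3.1 cm = 0.031 m
Step 2: Total fiber length = 411 * 0.031 = 12.741 m
Step 3: Linear density = 1.93 mg / 12.741 m = 0.1515 mg/m
Step 4: fineness = 0.1515 * 1000 = 151.5 mtex

151.5 mtex


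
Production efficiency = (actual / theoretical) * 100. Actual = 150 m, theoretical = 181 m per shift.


Formula: Efficiency% = (Actual output / Theoretical output) * 100
Efficiency% = (150 / 181) * 100
Efficiency% = 0.828729 * 100 = 82.8729% ≈ 82.9%

82.9%


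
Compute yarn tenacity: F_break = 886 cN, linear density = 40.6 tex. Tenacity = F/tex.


Formula: Tenacity = Breaking force / Linear density
Tenacity = 886 cN / 40.6 tex
Tenacity = 21.82 cN/tex

21.82 cN/tex


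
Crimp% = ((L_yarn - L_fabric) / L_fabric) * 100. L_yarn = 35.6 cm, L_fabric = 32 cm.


Formula: Crimp% = ((L_yarn - L_fabric) / L_fabric) * 100
Step 1: Extension = 35.6 - 32 = 3.6 cm
Step 2: Crimp% = (3.6 / 32) * 100
Step 3: Crimp% = 0.1125 * 100 = 11.25% ≈ 11.3%

11.3%


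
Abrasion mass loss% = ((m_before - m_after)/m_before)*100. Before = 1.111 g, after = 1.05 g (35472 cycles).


Formula: Mass loss% = ((m_before - m_after) / m_before) * 100
Step 1: Mass loss = 1.111 - 1.05 = 0.061 g
Step 2: Ratio = 0.061 / 1.111 = 0.0549055
Step 3: Mass loss% = 0.0549055 * 100 = 5.49055% ≈ 5.49%

5.49%


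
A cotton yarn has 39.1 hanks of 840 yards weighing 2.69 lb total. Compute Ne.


Formula: Ne = hanks / mass_lb
Substituting: Ne = 39.1 / 2.69
Ne = 14.5

14.5 Ne


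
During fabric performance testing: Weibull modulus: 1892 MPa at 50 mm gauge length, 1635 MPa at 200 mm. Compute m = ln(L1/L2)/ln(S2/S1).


Formula: m = ln(L1/L2) / ln(S2/S1)
Step 1: ln(L1/L2) = ln(50/200) = -1.38629
Step 2: S2/S1 = 1635/1892 = 0.86416
Step 3: ln(S2/S1) = ln(0.86416) = -0.14600
Step 4: m = -1.38629 / -0.14600 = 9.50

9.50 (Weibull m)


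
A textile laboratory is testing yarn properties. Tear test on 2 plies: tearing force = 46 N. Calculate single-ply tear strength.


Formula: Per-ply strength = Total force / Number of plies
Per-ply = 46 N / 2
Per-ply = 23 N

23 N


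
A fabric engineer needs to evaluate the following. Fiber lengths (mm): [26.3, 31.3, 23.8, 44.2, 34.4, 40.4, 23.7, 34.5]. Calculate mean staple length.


Formula: Mean = sum of lengths / count
Sum = 26.3 + 31.3 + 23.8 + 44.2 + 34.4 + 40.4 + 23.7 + 34.5
Sum = 258.6 mm
Mean = 258.6 / 8 = 32.33 mm

32.33 mm


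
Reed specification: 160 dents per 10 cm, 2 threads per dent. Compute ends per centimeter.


Formula: EPC = (dents per 10 cm * ends per dent) / 10
Step 1: Total ends per 10 cm = 160 * 2 = 320
Step 2: EPC = 320 / 10 = 32.0 ends/cm

32.0 ends/cm


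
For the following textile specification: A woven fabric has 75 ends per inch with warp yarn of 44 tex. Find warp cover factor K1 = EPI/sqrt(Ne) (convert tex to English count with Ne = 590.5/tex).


Formula: K1 = EPI / sqrt(Ne), with Ne = 590.5 / tex_warp
Step 1: Ne = 590.5 / 44 = 13.42
Step 2: sqrt(Ne) = sqrt(13.42) = 3.6633
Step 3: K1 = 75 / 3.6633 = 20.5

20.5


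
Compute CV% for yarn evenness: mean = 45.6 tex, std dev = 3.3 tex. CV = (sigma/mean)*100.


Formula: CV% = (standard deviation / mean) * 100
Step 1: Ratio = 3.3 / 45.6 = 0.072368
Step 2: CV% = 0.072368 * 100 = 7.2368% ≈ 7.2%

7.2%


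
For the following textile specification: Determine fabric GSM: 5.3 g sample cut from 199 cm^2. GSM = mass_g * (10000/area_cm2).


Formula: GSM = mass_g / area_m2
Step 1: Convert area: 199 cm^2 = 199 / 10000 = 0.0199 m^2
Step 2: GSM = 5.3 g / 0.0199 m^2 = 266.3 g/m^2

266.3 g/m^2


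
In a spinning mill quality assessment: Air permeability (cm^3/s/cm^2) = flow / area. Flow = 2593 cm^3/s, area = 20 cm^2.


Formula: Air Permeability = Airflow / Test Area
AP = 2593 cm^3/s / 20 cm^2
AP = 129.7 cm^3/s/cm^2

129.7 cm^3/s/cm^2


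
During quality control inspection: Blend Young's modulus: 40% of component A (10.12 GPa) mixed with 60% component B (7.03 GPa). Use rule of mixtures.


Formula: Blend property = (fraction_A * property_A) + (fraction_B * property_B)
Step 1: Contribution A = 40/100 * 10.12 GPa = 4.048 GPa
Step 2: Contribution B = 60/100 * 7.03 GPa = 4.218 GPa
Step 3: Blend Young's modulus = 4.048 + 4.218 = 8.266 GPa

8.266 GPa


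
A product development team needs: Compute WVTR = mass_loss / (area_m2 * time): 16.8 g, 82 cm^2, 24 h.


Formula: WVTR = mass_loss / (area * time)
Step 1: Convert area: 82 cm^2 = 0.0082 m^2
Step 2: WVTR = 16.8 g / (0.0082 m^2 * 24 h)
Step 3: WVTR = 16.8 / 0.1968 = 85.4 g/m^2/h

85.4 g/m^2/h


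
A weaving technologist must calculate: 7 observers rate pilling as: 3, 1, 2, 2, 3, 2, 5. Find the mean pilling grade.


Formula: Mean = sum / count
Sum = 3 + 1 + 2 + 2 + 3 + 2 + 5 = 18
Mean = 18 / 7 = 2.6

2.6


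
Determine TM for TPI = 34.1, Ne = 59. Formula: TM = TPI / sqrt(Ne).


Formula: TM = TPI / sqrt(Ne)
Step 1: sqrt(Ne) = sqrt(59) = 7.6811
Step 2: TM = 34.1 / 7.6811 = 4.44

4.44 TM


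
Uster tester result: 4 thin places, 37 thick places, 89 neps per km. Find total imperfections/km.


Formula: Total = thin places + thick places + neps
Total = 4 + 37 + 89
Total = 130 imperfections/km

130 imperfections/km


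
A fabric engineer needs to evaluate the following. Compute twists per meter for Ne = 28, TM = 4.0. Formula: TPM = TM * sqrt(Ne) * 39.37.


Formula: TPM = TM * sqrt(Ne) * 39.37
Step 1: sqrt(Ne) = sqrt(28) = 5.2915
Step 2: TM * sqrt(Ne) = 4.0 * 5.2915 = 21.166
Step 3: TPM = 21.166 * 39.37 = 833 twists/m

833 twists/m


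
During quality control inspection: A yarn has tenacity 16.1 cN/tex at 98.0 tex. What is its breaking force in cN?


Formula: Breaking force = Tenacity * Linear density
F = 16.1 cN/tex * 98.0 tex
F = 1577.80 cN

1577.80 cN


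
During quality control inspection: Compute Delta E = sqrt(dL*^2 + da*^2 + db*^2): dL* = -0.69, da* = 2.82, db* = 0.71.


Formula: Delta E = sqrt(dL*^2 + da*^2 + db*^2)
Step 1: dL*^2 = (-0.69)^2 = 0.4761
Step 2: da*^2 = 2.82^2 = 7.9524
Step 3: db*^2 = 0.71^2 = 0.5041
Step 4: Sum = 0.4761 + 7.9524 + 0.5041 = 8.9326
Step 5: Delta E = sqrt(8.9326) = 2.99

2.99 Delta E


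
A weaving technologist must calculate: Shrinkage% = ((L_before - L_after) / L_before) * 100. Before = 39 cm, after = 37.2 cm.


Formula: Shrinkage% = ((L_before - L_after) / L_before) * 100
Step 1: Shrinkage = 39 - 37.2 = 1.8 cm
Step 2: Shrinkage% = (1.8 / 39) * 100
Step 3: Shrinkage% = 0.046154 * 100 = 4.6154% ≈ 4.6%

4.6%


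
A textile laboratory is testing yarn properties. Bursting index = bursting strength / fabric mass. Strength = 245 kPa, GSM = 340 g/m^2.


Formula: Bursting Index = Bursting Strength / Fabric GSM
BI = 245 kPa / 340 g/m^2
BI = 0.721 kPa/(g/m^2)

0.721 kPa/(g/m^2)


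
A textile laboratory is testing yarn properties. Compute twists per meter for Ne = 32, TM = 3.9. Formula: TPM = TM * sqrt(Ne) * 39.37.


Formula: TPM = TM * sqrt(Ne) * 39.37
Step 1: sqrt(Ne) = sqrt(32) = 5.6569
Step 2: TM * sqrt(Ne) = 3.9 * 5.6569 = 22.0619
Step 3: TPM = 22.0619 * 39.37 = 869 twists/m

869 twists/m


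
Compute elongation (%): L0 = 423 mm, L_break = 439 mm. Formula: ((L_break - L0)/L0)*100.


Formula: Elongation (%) = ((L_break - L0) / L0) * 100
Step 1: Extension = 439 - 423 = 16 mm
Step 2: Elongation = (16 / 423) * 100
Step 3: Elongation = 0.037825 * 100 = 3.7825% ≈ 3.8%

3.8%


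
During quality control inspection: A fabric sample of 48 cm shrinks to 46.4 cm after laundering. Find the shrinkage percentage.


Formula: Shrinkage% = ((L_before - L_after) / L_before) * 100
Step 1: Shrinkage = 48 - 46.4 = 1.6 cm
Step 2: Shrinkage% = (1.6 / 48) * 100
Step 3: Shrinkage% = 0.033333 * 100 = 3.3333% ≈ 3.3%

3.3%


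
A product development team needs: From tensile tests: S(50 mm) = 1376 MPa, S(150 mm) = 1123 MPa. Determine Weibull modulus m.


Formula: m = ln(L1/L2) / ln(S2/S1)
Step 1: ln(L1/L2) = ln(50/150) = -1.09861
Step 2: S2/S1 = 1123/1376 = 0.81613
Step 3: ln(S2/S1) = ln(0.81613) = -0.20318
Step 4: m = -1.09861 / -0.20318 = 5.41

5.41 (Weibull m)


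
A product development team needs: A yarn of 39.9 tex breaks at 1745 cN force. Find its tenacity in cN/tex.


Formula: Tenacity = Breaking force / Linear density
Tenacity = 1745 cN / 39.9 tex
Tenacity = 43.73 cN/tex

43.73 cN/tex


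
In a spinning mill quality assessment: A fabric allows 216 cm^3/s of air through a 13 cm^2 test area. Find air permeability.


Formula: Air Permeability = Airflow / Test Area
AP = 216 cm^3/s / 13 cm^2
AP = 16.6 cm^3/s/cm^2

16.6 cm^3/s/cm^2


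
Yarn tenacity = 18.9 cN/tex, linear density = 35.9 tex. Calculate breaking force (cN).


Formula: Breaking force = Tenacity * Linear density
F = 18.9 cN/tex * 35.9 tex
F = 678.51 cN

678.51 cN


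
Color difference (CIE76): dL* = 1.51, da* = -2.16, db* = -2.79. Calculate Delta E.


Formula: Delta E = sqrt(dL*^2 + da*^2 + db*^2)
Step 1: dL*^2 = 1.51^2 = 2.2801
Step 2: da*^2 = (-2.16)^2 = 4.6656
Step 3: db*^2 = (-2.79)^2 = 7.7841
Step 4: Sum = 2.2801 + 4.6656 + 7.7841 = 14.7298
Step 5: Delta E = sqrt(14.7298) = 3.84

3.84 Delta E


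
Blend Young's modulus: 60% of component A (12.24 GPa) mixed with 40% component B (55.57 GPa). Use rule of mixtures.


Formula: Blend property = (fraction_A * property_A) + (fraction_B * property_B)
Step 1: Contribution A = 60/100 * 12.24 GPa = 7.344 GPa
Step 2: Contribution B = 40/100 * 55.57 GPa = 22.228 GPa
Step 3: Blend Young's modulus = 7.344 + 22.228 = 29.572 GPa

29.572 GPa


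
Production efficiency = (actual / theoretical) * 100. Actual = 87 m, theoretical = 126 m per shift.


Formula: Efficiency% = (Actual output / Theoretical output) * 100
Efficiency% = (87 / 126) * 100
Efficiency% = 0.690476 * 100 = 69.0476% ≈ 69.0%

69.0%


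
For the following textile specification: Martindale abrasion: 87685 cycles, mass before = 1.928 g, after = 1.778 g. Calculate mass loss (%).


Formula: Mass loss% = ((m_before - m_after) / m_before) * 100
Step 1: Mass loss = 1.928 - 1.778 = 0.15 g
Step 2: Ratio = 0.15 / 1.928 = 0.0778008
Step 3: Mass loss% = 0.0778008 * 100 = 7.78008% ≈ 7.78%

7.78%


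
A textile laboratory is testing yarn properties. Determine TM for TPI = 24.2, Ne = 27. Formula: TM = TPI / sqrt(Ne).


Formula: TM = TPI / sqrt(Ne)
Step 1: sqrt(Ne) = sqrt(27) = 5.1962
Step 2: TM = 24.2 / 5.1962 = 4.66

4.66 TM


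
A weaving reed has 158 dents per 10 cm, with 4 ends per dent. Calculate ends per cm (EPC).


Formula: EPC = (dents per 10 cm * ends per dent) / 10
Step 1: Total ends per 10 cm = 158 * 4 = 632
Step 2: EPC = 632 / 10 = 63.2 ends/cm

63.2 ends/cm


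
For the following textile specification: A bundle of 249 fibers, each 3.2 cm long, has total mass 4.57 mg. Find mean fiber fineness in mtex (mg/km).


Formula: fineness (mtex) = mass (mg) / total length (km) = (mass_mg / total_length_m) * 1000
Step 1: Convert fiber length: 3.2 cm = 0.032 m
Step 2: Total fiber length = 249 * 0.032 = 7.968 m
Step 3: Linear density = 4.57 mg / 7.968 m = 0.5735 mg/m
Step 4: fineness = 0.5735 * 1000 = 573.5 mtex

573.5 mtex


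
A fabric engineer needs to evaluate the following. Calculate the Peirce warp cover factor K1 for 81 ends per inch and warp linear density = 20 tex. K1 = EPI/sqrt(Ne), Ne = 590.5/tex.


Formula: K1 = EPI / sqrt(Ne), with Ne = 590.5 / tex_warp
Step 1: Ne = 590.5 / 20 = 29.525
Step 2: sqrt(Ne) = sqrt(29.525) = 5.4337
Step 3: K1 = 81 / 5.4337 = 14.9

14.9


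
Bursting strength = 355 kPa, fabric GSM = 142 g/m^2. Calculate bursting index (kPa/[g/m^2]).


Formula: Bursting Index = Bursting Strength / Fabric GSM
BI = 355 kPa / 142 g/m^2
BI = 2.500 kPa/(g/m^2)

2.500 kPa/(g/m^2)


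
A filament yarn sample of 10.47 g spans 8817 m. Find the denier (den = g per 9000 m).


Formula: den = (mass_g / length_m) * 9000
Substituting: den = (10.47 / 8817) * 9000
Intermediate: 10.47 / 8817 = 0.00118748 g/m
den = 0.00118748 * 9000 = 10.7 denier

10.7 denier


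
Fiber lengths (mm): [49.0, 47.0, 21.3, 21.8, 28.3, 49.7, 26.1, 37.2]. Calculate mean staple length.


Formula: Mean = sum of lengths / count
Sum = 49.0 + 47.0 + 21.3 + 21.8 + 28.3 + 49.7 + 26.1 + 37.2
Sum = 280.4 mm
Mean = 280.4 / 8 = 35.05 mm

35.05 mm


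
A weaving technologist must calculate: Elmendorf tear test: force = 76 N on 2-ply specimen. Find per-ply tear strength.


Formula: Per-ply strength = Total force / Number of plies
Per-ply = 76 N / 2
Per-ply = 38 N

38 N


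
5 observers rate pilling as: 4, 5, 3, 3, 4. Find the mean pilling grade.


Formula: Mean = sum / count
Sum = 4 + 5 + 3 + 3 + 4 = 19
Mean = 19 / 5 = 3.8

3.8


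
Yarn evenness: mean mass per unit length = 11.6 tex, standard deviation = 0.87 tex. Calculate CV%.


Formula: CV% = (standard deviation / mean) * 100
Step 1: Ratio = 0.87 / 11.6 = 0.075
Step 2: CV% = 0.075 * 100 = 7.5%

7.5%


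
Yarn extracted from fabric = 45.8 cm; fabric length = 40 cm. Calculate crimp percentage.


Formula: Crimp% = ((L_yarn - L_fabric) / L_fabric) * 100
Step 1: Extension = 45.8 - 40 = 5.8 cm
Step 2: Crimp% = (5.8 / 40) * 100
Step 3: Crimp% = 0.145 * 100 = 14.5%

14.5%


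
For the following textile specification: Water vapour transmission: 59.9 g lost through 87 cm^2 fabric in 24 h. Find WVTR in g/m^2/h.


Formula: WVTR = mass_loss / (area * time)
Step 1: Convert area: 87 cm^2 = 0.0087 m^2
Step 2: WVTR = 59.9 g / (0.0087 m^2 * 24 h)
Step 3: WVTR = 59.9 / 0.2088 = 286.9 g/m^2/h

286.9 g/m^2/h


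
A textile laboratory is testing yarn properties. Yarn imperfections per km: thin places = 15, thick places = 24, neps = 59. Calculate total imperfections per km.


Formula: Total = thin places + thick places + neps
Total = 15 + 24 + 59
Total = 98 imperfections/km

98 imperfections/km


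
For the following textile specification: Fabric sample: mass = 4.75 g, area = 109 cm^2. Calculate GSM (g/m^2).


Formula: GSM = mass_g / area_m2
Step 1: Convert area: 109 cm^2 = 109 / 10000 = 0.0109 m^2
Step 2: GSM = 4.75 g / 0.0109 m^2 = 435.8 g/m^2

435.8 g/m^2


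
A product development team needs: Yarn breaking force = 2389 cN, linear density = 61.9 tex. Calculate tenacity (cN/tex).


Formula: Tenacity = Breaking force / Linear density
Tenacity = 2389 cN / 61.9 tex
Tenacity = 38.59 cN/tex

38.59 cN/tex


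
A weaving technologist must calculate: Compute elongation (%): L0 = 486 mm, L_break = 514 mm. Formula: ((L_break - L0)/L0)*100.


Formula: Elongation (%) = ((L_break - L0) / L0) * 100
Step 1: Extension = 514 - 486 = 28 mm
Step 2: Elongation = (28 / 486) * 100
Step 3: Elongation = 0.057613 * 100 = 5.7613% ≈ 5.8%

5.8%


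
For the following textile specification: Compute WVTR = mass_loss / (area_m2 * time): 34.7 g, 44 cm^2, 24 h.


Formula: WVTR = mass_loss / (area * time)
Step 1: Convert area: 44 cm^2 = 0.0044 m^2
Step 2: WVTR = 34.7 g / (0.0044 m^2 * 24 h)
Step 3: WVTR = 34.7 / 0.1056 = 328.6 g/m^2/h

328.6 g/m^2/h


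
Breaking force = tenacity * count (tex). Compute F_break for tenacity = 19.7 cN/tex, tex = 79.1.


Formula: Breaking force = Tenacity * Linear density
F = 19.7 cN/tex * 79.1 tex
F = 1558.27 cN

1558.27 cN


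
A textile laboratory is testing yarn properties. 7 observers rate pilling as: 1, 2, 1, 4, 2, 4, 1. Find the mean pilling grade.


Formula: Mean = sum / count
Sum = 1 + 2 + 1 + 4 + 2 + 4 + 1 = 15
Mean = 15 / 7 = 2.1

2.1


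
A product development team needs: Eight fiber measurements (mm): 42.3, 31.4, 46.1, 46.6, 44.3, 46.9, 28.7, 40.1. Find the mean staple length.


Formula: Mean = sum of lengths / count
Sum = 42.3 + 31.4 + 46.1 + 46.6 + 44.3 + 46.9 + 28.7 + 40.1
Sum = 326.4 mm
Mean = 326.4 / 8 = 40.80 mm

40.80 mm


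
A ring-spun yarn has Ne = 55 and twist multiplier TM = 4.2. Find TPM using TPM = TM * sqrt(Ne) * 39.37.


Formula: TPM = TM * sqrt(Ne) * 39.37
Step 1: sqrt(Ne) = sqrt(55) = 7.4162
Step 2: TM * sqrt(Ne) = 4.2 * 7.4162 = 31.148
Step 3: TPM = 31.148 * 39.37 = 1226 twists/m

1226 twists/m


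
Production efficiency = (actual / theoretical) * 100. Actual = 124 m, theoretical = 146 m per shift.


Formula: Efficiency% = (Actual output / Theoretical output) * 100
Efficiency% = (124 / 146) * 100
Efficiency% = 0.849315 * 100 = 84.9315% ≈ 84.9%

84.9%


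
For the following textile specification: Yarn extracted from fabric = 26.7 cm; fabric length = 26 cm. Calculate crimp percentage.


Formula: Crimp% = ((L_yarn - L_fabric) / L_fabric) * 100
Step 1: Extension = 26.7 - 26 = 0.7 cm
Step 2: Crimp% = (0.7 / 26) * 100
Step 3: Crimp% = 0.026923 * 100 = 2.6923% ≈ 2.7%

2.7%


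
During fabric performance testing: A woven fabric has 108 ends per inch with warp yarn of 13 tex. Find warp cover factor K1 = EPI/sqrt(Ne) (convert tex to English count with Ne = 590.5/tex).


Formula: K1 = EPI / sqrt(Ne), with Ne = 590.5 / tex_warp
Step 1: Ne = 590.5 / 13 = 45.423
Step 2: sqrt(Ne) = sqrt(45.423) = 6.7397
Step 3: K1 = 108 / 6.7397 = 16.0

16.0


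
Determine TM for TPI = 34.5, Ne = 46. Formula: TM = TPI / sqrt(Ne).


Formula: TM = TPI / sqrt(Ne)
Step 1: sqrt(Ne) = sqrt(46) = 6.7823
Step 2: TM = 34.5 / 6.7823 = 5.09

5.09 TM


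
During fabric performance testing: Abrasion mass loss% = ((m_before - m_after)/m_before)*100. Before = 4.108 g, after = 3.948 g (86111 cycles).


Formula: Mass loss% = ((m_before - m_after) / m_before) * 100
Step 1: Mass loss = 4.108 - 3.948 = 0.16 g
Step 2: Ratio = 0.16 / 4.108 = 0.0389484
Step 3: Mass loss% = 0.0389484 * 100 = 3.89484% ≈ 3.89%

3.89%


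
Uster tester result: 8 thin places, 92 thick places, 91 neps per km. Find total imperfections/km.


Formula: Total = thin places + thick places + neps
Total = 8 + 92 + 91
Total = 191 imperfections/km

191 imperfections/km


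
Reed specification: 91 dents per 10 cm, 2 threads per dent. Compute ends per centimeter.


Formula: EPC = (dents per 10 cm * ends per dent) / 10
Step 1: Total ends per 10 cm = 91 * 2 = 182
Step 2: EPC = 182 / 10 = 18.2 ends/cm

18.2 ends/cm


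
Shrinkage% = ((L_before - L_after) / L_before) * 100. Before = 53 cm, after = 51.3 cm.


Formula: Shrinkage% = ((L_before - L_after) / L_before) * 100
Step 1: Shrinkage = 53 - 51.3 = 1.7 cm
Step 2: Shrinkage% = (1.7 / 53) * 100
Step 3: Shrinkage% = 0.032075 * 100 = 3.2075% ≈ 3.2%

3.2%


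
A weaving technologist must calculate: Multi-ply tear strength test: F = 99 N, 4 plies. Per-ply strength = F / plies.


Formula: Per-ply strength = Total force / Number of plies
Per-ply = 99 N / 4
Per-ply = 24.75 N

24.75 N


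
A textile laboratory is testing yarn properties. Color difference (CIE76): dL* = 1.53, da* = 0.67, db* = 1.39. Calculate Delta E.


Formula: Delta E = sqrt(dL*^2 + da*^2 + db*^2)
Step 1: dL*^2 = 1.53^2 = 2.3409
Step 2: da*^2 = 0.67^2 = 0.4489
Step 3: db*^2 = 1.39^2 = 1.9321
Step 4: Sum = 2.3409 + 0.4489 + 1.9321 = 4.7219
Step 5: Delta E = sqrt(4.7219) = 2.17

2.17 Delta E


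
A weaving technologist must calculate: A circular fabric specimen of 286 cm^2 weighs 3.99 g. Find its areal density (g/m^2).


Formula: GSM = mass_g / area_m2
Step 1: Convert area: 286 cm^2 = 286 / 10000 = 0.0286 m^2
Step 2: GSM = 3.99 g / 0.0286 m^2 = 139.5 g/m^2

139.5 g/m^2


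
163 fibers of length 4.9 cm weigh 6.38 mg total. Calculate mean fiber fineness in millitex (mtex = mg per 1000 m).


Formula: fineness (mtex) = mass (mg) / total length (km) = (mass_mg / total_length_m) * 1000
Step 1: Convert fiber length: 4.9 cm = 0.049 m
Step 2: Total fiber length = 163 * 0.049 = 7.987 m
Step 3: Linear density = 6.38 mg / 7.987 m = 0.7988 mg/m
Step 4: fineness = 0.7988 * 1000 = 798.8 mtex

798.8 mtex


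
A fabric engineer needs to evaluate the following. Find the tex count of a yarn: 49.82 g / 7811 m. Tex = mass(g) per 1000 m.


Formula: Tex = (mass_g / length_m) * 1000
Substituting: Tex = (49.82 / 7811) * 1000
Intermediate: 49.82 / 7811 = 0.00637818 g/m
Tex = 0.00637818 * 1000 = 6.38 tex

6.38 tex


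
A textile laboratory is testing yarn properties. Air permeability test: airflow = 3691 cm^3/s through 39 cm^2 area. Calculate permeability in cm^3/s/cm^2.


Formula: Air Permeability = Airflow / Test Area
AP = 3691 cm^3/s / 39 cm^2
AP = 94.6 cm^3/s/cm^2

94.6 cm^3/s/cm^2


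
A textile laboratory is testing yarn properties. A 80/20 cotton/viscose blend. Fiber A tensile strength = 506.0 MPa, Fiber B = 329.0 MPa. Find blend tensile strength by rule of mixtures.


Formula: Blend property = (fraction_A * property_A) + (fraction_B * property_B)
Step 1: Contribution A = 80/100 * 506.0 MPa = 404.8 MPa
Step 2: Contribution B = 20/100 * 329.0 MPa = 65.8 MPa
Step 3: Blend tensile strength = 404.8 + 65.8 = 470.6 MPa

470.6 MPa


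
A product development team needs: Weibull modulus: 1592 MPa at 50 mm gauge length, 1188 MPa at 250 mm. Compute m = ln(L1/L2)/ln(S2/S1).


Formula: m = ln(L1/L2) / ln(S2/S1)
Step 1: ln(L1/L2) = ln(50/250) = -1.60944
Step 2: S2/S1 = 1188/1592 = 0.74623
Step 3: ln(S2/S1) = ln(0.74623) = -0.29272
Step 4: m = -1.60944 / -0.29272 = 5.50

5.50 (Weibull m)


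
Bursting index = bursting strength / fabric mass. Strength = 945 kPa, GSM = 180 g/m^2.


Formula: Bursting Index = Bursting Strength / Fabric GSM
BI = 945 kPa / 180 g/m^2
BI = 5.250 kPa/(g/m^2)

5.250 kPa/(g/m^2)


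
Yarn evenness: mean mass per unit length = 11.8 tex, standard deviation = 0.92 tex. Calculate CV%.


Formula: CV% = (standard deviation / mean) * 100
Step 1: Ratio = 0.92 / 11.8 = 0.077966
Step 2: CV% = 0.077966 * 100 = 7.7966% ≈ 7.8%

7.8%


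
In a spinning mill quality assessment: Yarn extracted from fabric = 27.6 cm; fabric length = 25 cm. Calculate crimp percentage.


Formula: Crimp% = ((L_yarn - L_fabric) / L_fabric) * 100
Step 1: Extension = 27.6 - 25 = 2.6 cm
Step 2: Crimp% = (2.6 / 25) * 100
Step 3: Crimp% = 0.104 * 100 = 10.4%

10.4%


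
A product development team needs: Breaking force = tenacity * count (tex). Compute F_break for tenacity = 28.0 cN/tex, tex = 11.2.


Formula: Breaking force = Tenacity * Linear density
F = 28.0 cN/tex * 11.2 tex
F = 313.60 cN

313.60 cN


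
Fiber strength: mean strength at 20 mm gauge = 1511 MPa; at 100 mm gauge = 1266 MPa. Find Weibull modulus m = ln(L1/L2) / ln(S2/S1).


Formula: m = ln(L1/L2) / ln(S2/S1)
Step 1: ln(L1/L2) = ln(20/100) = -1.60944
Step 2: S2/S1 = 1266/1511 = 0.83786
Step 3: ln(S2/S1) = ln(0.83786) = -0.17690
Step 4: m = -1.60944 / -0.17690 = 9.10

9.10 (Weibull m)


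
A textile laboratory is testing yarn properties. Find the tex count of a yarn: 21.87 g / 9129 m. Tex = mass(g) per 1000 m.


Formula: Tex = (mass_g / length_m) * 1000
Substituting: Tex = (21.87 / 9129) * 1000
Intermediate: 21.87 / 9129 = 0.00239566 g/m
Tex = 0.00239566 * 1000 = 2.40 tex

2.40 tex


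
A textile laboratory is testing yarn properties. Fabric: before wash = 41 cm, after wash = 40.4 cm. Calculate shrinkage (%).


Formula: Shrinkage% = ((L_before - L_after) / L_before) * 100
Step 1: Shrinkage = 41 - 40.4 = 0.6 cm
Step 2: Shrinkage% = (0.6 / 41) * 100
Step 3: Shrinkage% = 0.014634 * 100 = 1.4634% ≈ 1.5%

1.5%


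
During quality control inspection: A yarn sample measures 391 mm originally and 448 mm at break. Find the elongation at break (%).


Formula: Elongation (%) = ((L_break - L0) / L0) * 100
Step 1: Extension = 448 - 391 = 57 mm
Step 2: Elongation = (57 / 391) * 100
Step 3: Elongation = 0.14578 * 100 = 14.578% ≈ 14.6%

14.6%


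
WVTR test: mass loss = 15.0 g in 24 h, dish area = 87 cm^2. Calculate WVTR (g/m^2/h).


Formula: WVTR = mass_loss / (area * time)
Step 1: Convert area: 87 cm^2 = 0.0087 m^2
Step 2: WVTR = 15.0 g / (0.0087 m^2 * 24 h)
Step 3: WVTR = 15.0 / 0.2088 = 71.8 g/m^2/h

71.8 g/m^2/h


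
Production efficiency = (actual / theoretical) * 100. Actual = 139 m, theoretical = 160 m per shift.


Formula: Efficiency% = (Actual output / Theoretical output) * 100
Efficiency% = (139 / 160) * 100
Efficiency% = 0.86875 * 100 = 86.875% ≈ 86.9%

86.9%


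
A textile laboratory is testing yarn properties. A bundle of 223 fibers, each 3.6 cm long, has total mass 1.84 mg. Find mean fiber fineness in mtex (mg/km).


Formula: fineness (mtex) = mass (mg) / total length (km) = (mass_mg / total_length_m) * 1000
Step 1: Convert fiber length: 3.6 cm = 0.036 m
Step 2: Total fiber length = 223 * 0.036 = 8.028 m
Step 3: Linear density = 1.84 mg / 8.028 m = 0.2292 mg/m
Step 4: fineness = 0.2292 * 1000 = 229.2 mtex

229.2 mtex


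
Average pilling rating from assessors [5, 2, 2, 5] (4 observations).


Formula: Mean = sum / count
Sum = 5 + 2 + 2 + 5 = 14
Mean = 14 / 4 = 3.5

3.5


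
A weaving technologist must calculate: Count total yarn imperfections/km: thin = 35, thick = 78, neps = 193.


Formula: Total = thin places + thick places + neps
Total = 35 + 78 + 193
Total = 306 imperfections/km

306 imperfections/km


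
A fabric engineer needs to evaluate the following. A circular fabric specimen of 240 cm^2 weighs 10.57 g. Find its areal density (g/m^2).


Formula: GSM = mass_g / area_m2
Step 1: Convert area: 240 cm^2 = 240 / 10000 = 0.024 m^2
Step 2: GSM = 10.57 g / 0.024 m^2 = 440.4 g/m^2

440.4 g/m^2


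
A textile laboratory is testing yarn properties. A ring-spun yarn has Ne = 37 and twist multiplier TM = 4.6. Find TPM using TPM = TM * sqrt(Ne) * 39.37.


Formula: TPM = TM * sqrt(Ne) * 39.37
Step 1: sqrt(Ne) = sqrt(37) = 6.0828
Step 2: TM * sqrt(Ne) = 4.6 * 6.0828 = 27.9809
Step 3: TPM = 27.9809 * 39.37 = 1102 twists/m

1102 twists/m


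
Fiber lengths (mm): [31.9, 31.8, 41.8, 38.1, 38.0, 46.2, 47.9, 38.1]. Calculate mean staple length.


Formula: Mean = sum of lengths / count
Sum = 31.9 + 31.8 + 41.8 + 38.1 + 38.0 + 46.2 + 47.9 + 38.1
Sum = 313.8 mm
Mean = 313.8 / 8 = 39.23 mm

39.23 mm


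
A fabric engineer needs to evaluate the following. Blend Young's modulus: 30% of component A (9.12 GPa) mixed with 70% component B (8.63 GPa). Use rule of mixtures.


Formula: Blend property = (fraction_A * property_A) + (fraction_B * property_B)
Step 1: Contribution A = 30/100 * 9.12 GPa = 2.736 GPa
Step 2: Contribution B = 70/100 * 8.63 GPa = 6.041 GPa
Step 3: Blend Young's modulus = 2.736 + 6.041 = 8.777 GPa

8.777 GPa


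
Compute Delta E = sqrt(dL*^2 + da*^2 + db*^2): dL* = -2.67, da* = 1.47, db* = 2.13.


Formula: Delta E = sqrt(dL*^2 + da*^2 + db*^2)
Step 1: dL*^2 = (-2.67)^2 = 7.1289
Step 2: da*^2 = 1.47^2 = 2.1609
Step 3: db*^2 = 2.13^2 = 4.5369
Step 4: Sum = 7.1289 + 2.1609 + 4.5369 = 13.8267
Step 5: Delta E = sqrt(13.8267) = 3.72

3.72 Delta E


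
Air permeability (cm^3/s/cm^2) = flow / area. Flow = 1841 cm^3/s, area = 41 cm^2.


Formula: Air Permeability = Airflow / Test Area
AP = 1841 cm^3/s / 41 cm^2
AP = 44.9 cm^3/s/cm^2

44.9 cm^3/s/cm^2


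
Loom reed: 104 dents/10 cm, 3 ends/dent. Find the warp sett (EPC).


Formula: EPC = (dents per 10 cm * ends per dent) / 10
Step 1: Total ends per 10 cm = 104 * 3 = 312
Step 2: EPC = 312 / 10 = 31.2 ends/cm

31.2 ends/cm


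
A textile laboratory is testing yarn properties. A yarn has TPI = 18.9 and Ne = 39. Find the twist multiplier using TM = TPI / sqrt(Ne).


Formula: TM = TPI / sqrt(Ne)
Step 1: sqrt(Ne) = sqrt(39) = 6.245
Step 2: TM = 18.9 / 6.245 = 3.03

3.03 TM


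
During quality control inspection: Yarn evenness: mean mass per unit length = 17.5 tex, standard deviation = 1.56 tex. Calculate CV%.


Formula: CV% = (standard deviation / mean) * 100
Step 1: Ratio = 1.56 / 17.5 = 0.089143
Step 2: CV% = 0.089143 * 100 = 8.9143% ≈ 8.9%

8.9%


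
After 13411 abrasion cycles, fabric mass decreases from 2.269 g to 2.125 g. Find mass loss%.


Formula: Mass loss% = ((m_before - m_after) / m_before) * 100
Step 1: Mass loss = 2.269 - 2.125 = 0.144 g
Step 2: Ratio = 0.144 / 2.269 = 0.0634641
Step 3: Mass loss% = 0.0634641 * 100 = 6.34641% ≈ 6.35%

6.35%


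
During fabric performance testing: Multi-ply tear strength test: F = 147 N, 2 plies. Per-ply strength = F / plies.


Formula: Per-ply strength = Total force / Number of plies
Per-ply = 147 N / 2
Per-ply = 73.5 N

73.5 N


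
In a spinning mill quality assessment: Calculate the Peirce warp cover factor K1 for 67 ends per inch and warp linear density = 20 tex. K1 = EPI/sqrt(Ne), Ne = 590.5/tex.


Formula: K1 = EPI / sqrt(Ne), with Ne = 590.5 / tex_warp
Step 1: Ne = 590.5 / 20 = 29.525
Step 2: sqrt(Ne) = sqrt(29.525) = 5.4337
Step 3: K1 = 67 / 5.4337 = 12.3

12.3


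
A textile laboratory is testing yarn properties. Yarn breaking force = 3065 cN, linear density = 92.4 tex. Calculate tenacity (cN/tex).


Formula: Tenacity = Breaking force / Linear density
Tenacity = 3065 cN / 92.4 tex
Tenacity = 33.17 cN/tex

33.17 cN/tex


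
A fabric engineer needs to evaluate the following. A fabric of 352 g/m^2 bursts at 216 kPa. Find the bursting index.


Formula: Bursting Index = Bursting Strength / Fabric GSM
BI = 216 kPa / 352 g/m^2
BI = 0.614 kPa/(g/m^2)

0.614 kPa/(g/m^2)


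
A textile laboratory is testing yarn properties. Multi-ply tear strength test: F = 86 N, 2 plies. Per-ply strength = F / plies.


Formula: Per-ply strength = Total force / Number of plies
Per-ply = 86 N / 2
Per-ply = 43 N

43 N


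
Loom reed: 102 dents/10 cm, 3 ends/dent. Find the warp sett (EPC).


Formula: EPC = (dents per 10 cm * ends per dent) / 10
Step 1: Total ends per 10 cm = 102 * 3 = 306
Step 2: EPC = 306 / 10 = 30.6 ends/cm

30.6 ends/cm


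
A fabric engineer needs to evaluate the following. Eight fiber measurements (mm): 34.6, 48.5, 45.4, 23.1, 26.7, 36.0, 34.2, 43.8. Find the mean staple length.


Formula: Mean = sum of lengths / count
Sum = 34.6 + 48.5 + 45.4 + 23.1 + 26.7 + 36.0 + 34.2 + 43.8
Sum = 292.3 mm
Mean = 292.3 / 8 = 36.54 mm

36.54 mm
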